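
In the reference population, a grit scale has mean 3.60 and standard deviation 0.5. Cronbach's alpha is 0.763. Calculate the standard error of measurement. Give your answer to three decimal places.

0.243

SEM = SD · √(1 − ρ) = 0.5 × √0.237 = 0.5 × 0.4868 = 0.2434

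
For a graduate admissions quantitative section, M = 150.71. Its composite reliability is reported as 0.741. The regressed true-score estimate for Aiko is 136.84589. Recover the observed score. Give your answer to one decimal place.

132.0

T̂ = ρX + (1 − ρ)μ  ⇒  X = (T̂ − (1 − ρ)μ) / ρ
X = (136.84589 − 0.259 × 150.71) / 0.741 = (136.84589 − 39.03389) / 0.741 = 97.81200 / 0.741 = 132.000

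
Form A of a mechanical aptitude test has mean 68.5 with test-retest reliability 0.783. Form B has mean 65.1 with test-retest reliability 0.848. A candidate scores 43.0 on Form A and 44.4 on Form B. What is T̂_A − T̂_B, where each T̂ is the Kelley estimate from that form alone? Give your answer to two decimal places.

0.99

T̂_A = 0.783(43.0) + 0.217(68.5) = 48.5335
T̂_B = 0.848(44.4) + 0.152(65.1) = 47.5464
T̂_A − T̂_B = 0.9871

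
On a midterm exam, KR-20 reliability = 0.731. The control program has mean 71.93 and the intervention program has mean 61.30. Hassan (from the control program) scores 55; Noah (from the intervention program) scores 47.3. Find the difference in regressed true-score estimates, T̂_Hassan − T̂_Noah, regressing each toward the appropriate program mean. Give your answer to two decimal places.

8.49

T̂_Hassan = 0.731(55) + 0.269(71.93) = 59.5542
T̂_Noah = 0.731(47.3) + 0.269(61.30) = 51.0660
Difference = 59.5542 − 51.0660 = 8.4882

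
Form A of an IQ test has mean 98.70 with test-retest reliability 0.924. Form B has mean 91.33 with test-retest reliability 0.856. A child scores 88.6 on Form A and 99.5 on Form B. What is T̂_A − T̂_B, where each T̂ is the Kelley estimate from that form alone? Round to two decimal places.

T̂_A = 0.924(88.6) + 0.076(98.70) = 89.3676
T̂_B = 0.856(99.5) + 0.144(91.33) = 98.3235
T̂_A − T̂_B = -8.9559

-8.96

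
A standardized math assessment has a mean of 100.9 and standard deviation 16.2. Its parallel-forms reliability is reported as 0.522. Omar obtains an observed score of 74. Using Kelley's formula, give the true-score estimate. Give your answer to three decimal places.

86.858

T̂ = ρX + (1 − ρ)μ
  = 0.522 × 74 + 0.478 × 100.9
  = 38.628 + 48.2302
  = 86.8582
  ≈ 86.858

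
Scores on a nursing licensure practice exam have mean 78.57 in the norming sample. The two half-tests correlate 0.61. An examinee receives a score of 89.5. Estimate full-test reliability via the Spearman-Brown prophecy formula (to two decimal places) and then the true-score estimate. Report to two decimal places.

86.88

Spearman-Brown: ρ = 2r/(1 + r) = 2(0.61)/(1 + 0.61) = 1.220/1.61 = 0.7578 → 0.76
T̂ = ρX + (1 − ρ)μ
  = 0.76 × 89.5 + 0.24 × 78.57
  = 68.020 + 18.8568
  = 86.877
  ≈ 86.88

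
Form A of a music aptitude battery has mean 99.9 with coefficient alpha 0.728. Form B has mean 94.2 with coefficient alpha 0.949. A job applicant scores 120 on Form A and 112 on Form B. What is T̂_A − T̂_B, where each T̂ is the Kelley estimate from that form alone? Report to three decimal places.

T̂_A = 0.728(120) + 0.272(99.9) = 114.53280
T̂_B = 0.949(112) + 0.051(94.2) = 111.09220
T̂_A − T̂_B = 3.44060

3.441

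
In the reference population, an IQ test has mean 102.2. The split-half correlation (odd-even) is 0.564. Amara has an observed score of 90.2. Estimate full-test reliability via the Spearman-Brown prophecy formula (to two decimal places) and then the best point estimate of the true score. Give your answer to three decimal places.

93.560

Spearman-Brown: ρ = 2r/(1 + r) = 2(0.564)/(1 + 0.564) = 1.1280/1.564 = 0.7212 → 0.72
Regress the observed score toward the mean by the unreliability: T̂ = 0.72·90.2 + 0.28·102.2 = 64.944 + 28.616 = 93.5600.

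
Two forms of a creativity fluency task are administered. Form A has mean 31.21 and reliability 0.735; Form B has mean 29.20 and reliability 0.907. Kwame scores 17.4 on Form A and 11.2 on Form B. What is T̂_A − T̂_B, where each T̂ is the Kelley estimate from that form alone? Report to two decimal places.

T̂_A = 0.735(17.4) + 0.265(31.21) = 21.0596
T̂_B = 0.907(11.2) + 0.093(29.20) = 12.8740
T̂_A − T̂_B = 8.1856

8.19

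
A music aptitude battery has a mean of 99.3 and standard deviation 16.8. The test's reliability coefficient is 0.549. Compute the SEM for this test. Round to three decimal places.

SEM = SD · √(1 − ρ) = 16.8 × √0.451 = 16.8 × 0.6716 = 11.2823

11.282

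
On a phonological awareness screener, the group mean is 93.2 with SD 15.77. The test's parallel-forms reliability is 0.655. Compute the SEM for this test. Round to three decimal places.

9.263

SEM = SD · √(1 − ρ) = 15.77 × √0.345 = 15.77 × 0.5874 = 9.2628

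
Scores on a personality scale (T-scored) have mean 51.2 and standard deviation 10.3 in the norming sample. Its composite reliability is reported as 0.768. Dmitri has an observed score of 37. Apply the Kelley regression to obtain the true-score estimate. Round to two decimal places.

T̂ = 0.768(37) + 0.232(51.2) = 28.416 + 11.8784 = 40.294 → 40.29

40.29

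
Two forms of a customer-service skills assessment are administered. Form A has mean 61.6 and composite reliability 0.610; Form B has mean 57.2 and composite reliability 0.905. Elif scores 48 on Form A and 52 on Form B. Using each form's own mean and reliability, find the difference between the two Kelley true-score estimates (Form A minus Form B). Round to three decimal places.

T̂_A = 0.610(48) + 0.390(61.6) = 53.30400
T̂_B = 0.905(52) + 0.095(57.2) = 52.49400
T̂_A − T̂_B = 0.81000

0.810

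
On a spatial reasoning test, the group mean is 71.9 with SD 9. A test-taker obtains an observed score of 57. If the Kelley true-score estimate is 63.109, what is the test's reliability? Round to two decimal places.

0.59

T̂ = ρX + (1 − ρ)μ  ⇒  T̂ − μ = ρ(X − μ)
ρ = (T̂ − μ)/(X − μ) = (63.109 − 71.9) / (57 − 71.9) = -8.791 / -14.9 = 0.5900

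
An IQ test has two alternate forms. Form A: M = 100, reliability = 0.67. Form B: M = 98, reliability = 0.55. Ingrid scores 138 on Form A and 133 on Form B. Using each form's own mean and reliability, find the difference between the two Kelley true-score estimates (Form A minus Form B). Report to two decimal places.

T̂_A = 0.67(138) + 0.33(100) = 125.4600
T̂_B = 0.55(133) + 0.45(98) = 117.2500
T̂_A − T̂_B = 8.2100

8.21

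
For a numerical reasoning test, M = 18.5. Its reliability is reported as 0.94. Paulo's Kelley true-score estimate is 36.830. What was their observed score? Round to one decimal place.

38.0

T̂ = ρX + (1 − ρ)μ  ⇒  X = (T̂ − (1 − ρ)μ) / ρ
X = (36.830 − 0.06 × 18.5) / 0.94 = (36.830 − 1.110) / 0.94 = 35.720 / 0.94 = 38.000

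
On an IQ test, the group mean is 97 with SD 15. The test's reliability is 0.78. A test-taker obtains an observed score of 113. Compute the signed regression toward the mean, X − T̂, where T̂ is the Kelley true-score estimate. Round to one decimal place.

Regress the observed score toward the mean by the unreliability: T̂ = 0.78·113 + 0.22·97 = 88.14 + 21.34 = 109.480.
X − T̂ = 113 − 109.48 = 3.52 → 3.5

3.5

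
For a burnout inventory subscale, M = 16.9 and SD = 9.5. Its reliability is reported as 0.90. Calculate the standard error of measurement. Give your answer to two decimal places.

SEM = SD · √(1 − ρ) = 9.5 × √0.10 = 9.5 × 0.3162 = 3.004

3.00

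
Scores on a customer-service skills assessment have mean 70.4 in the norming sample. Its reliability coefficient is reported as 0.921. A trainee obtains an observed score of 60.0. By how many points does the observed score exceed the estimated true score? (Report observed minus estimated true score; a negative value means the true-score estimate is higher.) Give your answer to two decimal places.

-0.82

T̂ = 0.921(60.0) + 0.079(70.4) = 55.2600 + 5.5616 = 60.8216 → 60.822
X − T̂ = 60.0 − 60.822 = -0.822 → -0.82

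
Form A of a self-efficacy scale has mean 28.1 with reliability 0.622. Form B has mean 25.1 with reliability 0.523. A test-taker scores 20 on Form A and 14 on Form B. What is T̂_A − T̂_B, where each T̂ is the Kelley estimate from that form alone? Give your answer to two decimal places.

T̂_A = 0.622(20) + 0.378(28.1) = 23.0618
T̂_B = 0.523(14) + 0.477(25.1) = 19.2947
T̂_A − T̂_B = 3.7671

3.77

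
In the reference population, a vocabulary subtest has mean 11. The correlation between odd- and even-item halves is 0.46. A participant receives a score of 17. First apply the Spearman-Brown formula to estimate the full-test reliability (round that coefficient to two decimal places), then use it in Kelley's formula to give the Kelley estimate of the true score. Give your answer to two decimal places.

Spearman-Brown: ρ = 2r/(1 + r) = 2(0.46)/(1 + 0.46) = 0.920/1.46 = 0.6301 → 0.63
T̂ = ρX + (1 − ρ)μ
  = 0.63 × 17 + 0.37 × 11
  = 10.71 + 4.07
  = 14.780
  ≈ 14.78

14.78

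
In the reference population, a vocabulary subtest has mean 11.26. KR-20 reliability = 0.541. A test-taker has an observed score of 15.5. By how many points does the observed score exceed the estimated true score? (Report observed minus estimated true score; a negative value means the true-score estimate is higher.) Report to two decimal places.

1.95

Weight the observed score by reliability and the mean by (1 − reliability): T̂ = 0.541·15.5 + 0.459·11.26 = 8.3855 + 5.16834 = 13.5538.
X − T̂ = 15.5 − 13.554 = 1.946 → 1.95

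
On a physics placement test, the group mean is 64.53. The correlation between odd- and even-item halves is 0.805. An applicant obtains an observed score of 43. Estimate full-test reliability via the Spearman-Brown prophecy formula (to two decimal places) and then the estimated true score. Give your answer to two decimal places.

Spearman-Brown: ρ = 2r/(1 + r) = 2(0.805)/(1 + 0.805) = 1.6100/1.805 = 0.8920 → 0.89
Kelley's formula gives T̂ = 0.89·43 + 0.11·64.53 = 38.27 + 7.0983 = 45.368.

45.37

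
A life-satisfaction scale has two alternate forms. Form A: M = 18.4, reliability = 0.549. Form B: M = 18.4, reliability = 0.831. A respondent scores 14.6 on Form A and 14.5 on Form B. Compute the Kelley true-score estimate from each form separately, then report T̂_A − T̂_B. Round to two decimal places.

1.15

T̂_A = 0.549(14.6) + 0.451(18.4) = 16.3138
T̂_B = 0.831(14.5) + 0.169(18.4) = 15.1591
T̂_A − T̂_B = 1.1547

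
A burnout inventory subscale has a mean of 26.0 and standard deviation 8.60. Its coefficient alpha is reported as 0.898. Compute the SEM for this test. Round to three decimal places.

SEM = SD · √(1 − ρ) = 8.60 × √0.102 = 8.60 × 0.3194 = 2.7466

2.747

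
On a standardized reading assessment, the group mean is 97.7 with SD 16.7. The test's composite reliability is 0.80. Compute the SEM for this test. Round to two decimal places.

SEM = SD · √(1 − ρ) = 16.7 × √0.20 = 16.7 × 0.4472 = 7.468

7.47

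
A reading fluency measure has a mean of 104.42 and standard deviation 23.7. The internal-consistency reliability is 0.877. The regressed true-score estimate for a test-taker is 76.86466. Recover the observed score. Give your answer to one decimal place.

73.0

T̂ = ρX + (1 − ρ)μ  ⇒  X = (T̂ − (1 − ρ)μ) / ρ
X = (76.86466 − 0.123 × 104.42) / 0.877 = (76.86466 − 12.84366) / 0.877 = 64.02100 / 0.877 = 73.000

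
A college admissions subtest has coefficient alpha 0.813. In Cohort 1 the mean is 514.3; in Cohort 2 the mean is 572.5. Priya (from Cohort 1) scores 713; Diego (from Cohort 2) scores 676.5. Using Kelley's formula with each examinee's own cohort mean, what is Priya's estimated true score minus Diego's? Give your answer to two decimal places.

18.79

T̂_Priya = 0.813(713) + 0.187(514.3) = 675.8431
T̂_Diego = 0.813(676.5) + 0.187(572.5) = 657.0520
Difference = 675.8431 − 657.0520 = 18.7911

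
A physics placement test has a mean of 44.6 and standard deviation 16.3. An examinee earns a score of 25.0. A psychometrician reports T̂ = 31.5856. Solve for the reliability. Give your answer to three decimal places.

T̂ = ρX + (1 − ρ)μ  ⇒  T̂ − μ = ρ(X − μ)
ρ = (T̂ − μ)/(X − μ) = (31.5856 − 44.6) / (25.0 − 44.6) = -13.0144 / -19.6 = 0.66400

0.664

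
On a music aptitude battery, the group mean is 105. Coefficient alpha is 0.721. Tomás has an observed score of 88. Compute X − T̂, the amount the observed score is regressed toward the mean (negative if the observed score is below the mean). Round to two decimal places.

-4.74

T̂ = 0.721(88) + 0.279(105) = 63.448 + 29.295 = 92.7430 → 92.743
X − T̂ = 88 − 92.743 = -4.743 → -4.74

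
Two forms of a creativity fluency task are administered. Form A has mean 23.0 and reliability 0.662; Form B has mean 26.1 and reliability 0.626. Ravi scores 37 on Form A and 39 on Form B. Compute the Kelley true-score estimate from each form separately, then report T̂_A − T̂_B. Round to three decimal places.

T̂_A = 0.662(37) + 0.338(23.0) = 32.26800
T̂_B = 0.626(39) + 0.374(26.1) = 34.17540
T̂_A − T̂_B = -1.90740

-1.907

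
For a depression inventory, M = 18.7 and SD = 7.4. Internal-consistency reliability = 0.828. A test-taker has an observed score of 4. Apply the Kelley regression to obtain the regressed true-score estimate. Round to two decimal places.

6.53

T̂ = ρX + (1 − ρ)μ
  = 0.828 × 4 + 0.172 × 18.7
  = 3.312 + 3.2164
  = 6.528
  ≈ 6.53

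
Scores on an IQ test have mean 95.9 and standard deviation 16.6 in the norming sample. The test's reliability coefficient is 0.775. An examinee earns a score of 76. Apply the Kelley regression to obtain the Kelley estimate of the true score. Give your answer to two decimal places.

80.48

Regress the observed score toward the mean by the unreliability: T̂ = 0.775·76 + 0.225·95.9 = 58.900 + 21.5775 = 80.477.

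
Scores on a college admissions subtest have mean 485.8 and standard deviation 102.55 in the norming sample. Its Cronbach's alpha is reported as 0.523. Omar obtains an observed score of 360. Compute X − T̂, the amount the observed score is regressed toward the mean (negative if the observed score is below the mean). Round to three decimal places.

-60.007

Weight the observed score by reliability and the mean by (1 − reliability): T̂ = 0.523·360 + 0.477·485.8 = 188.280 + 231.7266 = 420.00660.
X − T̂ = 360 − 420.0066 = -60.0066 → -60.007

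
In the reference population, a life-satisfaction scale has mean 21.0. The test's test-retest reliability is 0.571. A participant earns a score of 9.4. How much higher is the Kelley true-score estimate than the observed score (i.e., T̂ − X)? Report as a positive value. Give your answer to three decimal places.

Weight the observed score by reliability and the mean by (1 − reliability): T̂ = 0.571·9.4 + 0.429·21.0 = 5.3674 + 9.0090 = 14.37640.
T̂ − X = 14.3764 − 9.4 = 4.9764 → 4.976

4.976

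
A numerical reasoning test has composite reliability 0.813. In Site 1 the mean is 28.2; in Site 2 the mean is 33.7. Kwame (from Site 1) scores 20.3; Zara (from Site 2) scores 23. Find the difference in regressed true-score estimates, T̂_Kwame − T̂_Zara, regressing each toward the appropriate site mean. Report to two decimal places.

T̂_Kwame = 0.813(20.3) + 0.187(28.2) = 21.7773
T̂_Zara = 0.813(23) + 0.187(33.7) = 25.0009
Difference = 21.7773 − 25.0009 = -3.2236

-3.22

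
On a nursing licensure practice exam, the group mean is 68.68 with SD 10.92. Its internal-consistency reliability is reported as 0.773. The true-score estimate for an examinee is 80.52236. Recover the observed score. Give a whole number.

84

T̂ = ρX + (1 − ρ)μ  ⇒  X = (T̂ − (1 − ρ)μ) / ρ
X = (80.52236 − 0.227 × 68.68) / 0.773 = (80.52236 − 15.59036) / 0.773 = 64.93200 / 0.773 = 84.00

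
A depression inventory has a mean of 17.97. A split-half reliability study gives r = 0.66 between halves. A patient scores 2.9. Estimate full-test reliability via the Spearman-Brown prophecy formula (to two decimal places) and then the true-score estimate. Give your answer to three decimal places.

5.914

Spearman-Brown: ρ = 2r/(1 + r) = 2(0.66)/(1 + 0.66) = 1.320/1.66 = 0.7952 → 0.80
Weight the observed score by reliability and the mean by (1 − reliability): T̂ = 0.80·2.9 + 0.20·17.97 = 2.320 + 3.5940 = 5.9140.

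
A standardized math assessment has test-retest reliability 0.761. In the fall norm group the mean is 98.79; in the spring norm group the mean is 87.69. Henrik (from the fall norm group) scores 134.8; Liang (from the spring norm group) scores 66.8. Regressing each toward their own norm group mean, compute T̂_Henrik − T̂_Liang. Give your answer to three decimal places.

54.401

T̂_Henrik = 0.761(134.8) + 0.239(98.79) = 126.19361
T̂_Liang = 0.761(66.8) + 0.239(87.69) = 71.79271
Difference = 126.19361 − 71.79271 = 54.40090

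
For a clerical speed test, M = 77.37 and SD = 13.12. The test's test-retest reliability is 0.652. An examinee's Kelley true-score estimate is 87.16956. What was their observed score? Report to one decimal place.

T̂ = ρX + (1 − ρ)μ  ⇒  X = (T̂ − (1 − ρ)μ) / ρ
X = (87.16956 − 0.348 × 77.37) / 0.652 = (87.16956 − 26.92476) / 0.652 = 60.24480 / 0.652 = 92.400

92.4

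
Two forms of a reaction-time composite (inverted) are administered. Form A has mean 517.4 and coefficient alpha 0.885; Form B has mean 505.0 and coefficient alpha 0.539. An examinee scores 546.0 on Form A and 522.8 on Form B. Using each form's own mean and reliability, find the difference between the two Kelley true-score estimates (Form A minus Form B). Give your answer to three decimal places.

T̂_A = 0.885(546.0) + 0.115(517.4) = 542.71100
T̂_B = 0.539(522.8) + 0.461(505.0) = 514.59420
T̂_A − T̂_B = 28.11680

28.117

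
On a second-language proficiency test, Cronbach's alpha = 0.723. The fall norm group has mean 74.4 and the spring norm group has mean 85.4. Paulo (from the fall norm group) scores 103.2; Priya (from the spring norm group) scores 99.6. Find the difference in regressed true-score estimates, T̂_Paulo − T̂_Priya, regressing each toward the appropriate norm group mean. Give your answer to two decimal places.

-0.44

T̂_Paulo = 0.723(103.2) + 0.277(74.4) = 95.2224
T̂_Priya = 0.723(99.6) + 0.277(85.4) = 95.6666
Difference = 95.2224 − 95.6666 = -0.4442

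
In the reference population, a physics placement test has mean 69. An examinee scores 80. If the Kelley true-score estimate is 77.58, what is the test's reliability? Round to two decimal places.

T̂ = ρX + (1 − ρ)μ  ⇒  T̂ − μ = ρ(X − μ)
ρ = (T̂ − μ)/(X − μ) = (77.58 − 69) / (80 − 69) = 8.58 / 11.0 = 0.7800

0.78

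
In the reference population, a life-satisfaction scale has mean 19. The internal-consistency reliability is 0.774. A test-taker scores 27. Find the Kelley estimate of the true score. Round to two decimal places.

25.19

Kelley's formula gives T̂ = 0.774·27 + 0.226·19 = 20.898 + 4.294 = 25.192.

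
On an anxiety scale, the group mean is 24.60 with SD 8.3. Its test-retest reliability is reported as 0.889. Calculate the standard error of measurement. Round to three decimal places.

2.765

SEM = SD · √(1 − ρ) = 8.3 × √0.111 = 8.3 × 0.3332 = 2.7653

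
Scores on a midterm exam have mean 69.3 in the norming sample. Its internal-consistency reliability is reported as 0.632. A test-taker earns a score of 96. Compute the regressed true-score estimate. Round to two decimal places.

86.17

Weight the observed score by reliability and the mean by (1 − reliability): T̂ = 0.632·96 + 0.368·69.3 = 60.672 + 25.5024 = 86.174.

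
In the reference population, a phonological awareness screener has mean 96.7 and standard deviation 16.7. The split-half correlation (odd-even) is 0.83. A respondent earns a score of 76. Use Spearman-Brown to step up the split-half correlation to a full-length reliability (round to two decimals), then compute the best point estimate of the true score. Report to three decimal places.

77.863

Spearman-Brown: ρ = 2r/(1 + r) = 2(0.83)/(1 + 0.83) = 1.660/1.83 = 0.9071 → 0.91
T̂ = 0.91(76) + 0.09(96.7) = 69.16 + 8.703 = 77.8630 → 77.863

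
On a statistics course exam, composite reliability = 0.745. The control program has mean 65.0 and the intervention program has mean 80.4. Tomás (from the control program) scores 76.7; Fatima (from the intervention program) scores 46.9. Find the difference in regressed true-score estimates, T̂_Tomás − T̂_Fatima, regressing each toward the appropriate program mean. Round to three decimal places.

T̂_Tomás = 0.745(76.7) + 0.255(65.0) = 73.71650
T̂_Fatima = 0.745(46.9) + 0.255(80.4) = 55.44250
Difference = 73.71650 − 55.44250 = 18.27400

18.274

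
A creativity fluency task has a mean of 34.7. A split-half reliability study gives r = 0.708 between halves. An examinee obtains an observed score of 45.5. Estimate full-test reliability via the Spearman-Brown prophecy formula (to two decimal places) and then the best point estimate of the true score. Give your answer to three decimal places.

43.664

Spearman-Brown: ρ = 2r/(1 + r) = 2(0.708)/(1 + 0.708) = 1.4160/1.708 = 0.8290 → 0.83
T̂ = ρX + (1 − ρ)μ
  = 0.83 × 45.5 + 0.17 × 34.7
  = 37.765 + 5.899
  = 43.6640
  ≈ 43.664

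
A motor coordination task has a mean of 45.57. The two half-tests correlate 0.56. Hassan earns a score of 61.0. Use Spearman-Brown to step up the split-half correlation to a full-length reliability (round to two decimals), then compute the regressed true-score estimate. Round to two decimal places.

56.68

Spearman-Brown: ρ = 2r/(1 + r) = 2(0.56)/(1 + 0.56) = 1.120/1.56 = 0.7179 → 0.72
T̂ = ρX + (1 − ρ)μ
  = 0.72 × 61.0 + 0.28 × 45.57
  = 43.920 + 12.7596
  = 56.680
  ≈ 56.68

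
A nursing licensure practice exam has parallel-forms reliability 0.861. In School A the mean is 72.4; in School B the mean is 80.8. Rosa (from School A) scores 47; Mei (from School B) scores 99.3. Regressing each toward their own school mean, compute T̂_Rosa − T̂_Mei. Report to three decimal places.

T̂_Rosa = 0.861(47) + 0.139(72.4) = 50.53060
T̂_Mei = 0.861(99.3) + 0.139(80.8) = 96.72850
Difference = 50.53060 − 96.72850 = -46.19790

-46.198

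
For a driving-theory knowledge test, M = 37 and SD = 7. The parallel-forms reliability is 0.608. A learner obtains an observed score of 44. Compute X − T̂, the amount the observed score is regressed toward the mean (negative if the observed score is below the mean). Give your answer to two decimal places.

2.74

Kelley's formula gives T̂ = 0.608·44 + 0.392·37 = 26.752 + 14.504 = 41.2560.
X − T̂ = 44 − 41.256 = 2.744 → 2.74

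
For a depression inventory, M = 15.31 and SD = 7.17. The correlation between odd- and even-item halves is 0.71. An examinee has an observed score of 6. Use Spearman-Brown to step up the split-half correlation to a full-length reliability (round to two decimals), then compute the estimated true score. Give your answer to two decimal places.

Spearman-Brown: ρ = 2r/(1 + r) = 2(0.71)/(1 + 0.71) = 1.420/1.71 = 0.8304 → 0.83
Kelley's formula gives T̂ = 0.83·6 + 0.17·15.31 = 4.98 + 2.6027 = 7.583.

7.58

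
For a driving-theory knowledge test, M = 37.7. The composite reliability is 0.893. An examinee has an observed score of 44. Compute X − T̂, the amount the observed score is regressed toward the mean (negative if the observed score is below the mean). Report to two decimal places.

Kelley's formula gives T̂ = 0.893·44 + 0.107·37.7 = 39.292 + 4.0339 = 43.3259.
X − T̂ = 44 − 43.326 = 0.674 → 0.67

0.67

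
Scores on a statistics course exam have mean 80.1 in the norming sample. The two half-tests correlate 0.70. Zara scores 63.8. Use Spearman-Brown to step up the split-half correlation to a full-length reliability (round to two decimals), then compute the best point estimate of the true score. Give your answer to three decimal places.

66.734

Spearman-Brown: ρ = 2r/(1 + r) = 2(0.70)/(1 + 0.70) = 1.400/1.70 = 0.8235 → 0.82
T̂ = 0.82(63.8) + 0.18(80.1) = 52.316 + 14.418 = 66.7340 → 66.734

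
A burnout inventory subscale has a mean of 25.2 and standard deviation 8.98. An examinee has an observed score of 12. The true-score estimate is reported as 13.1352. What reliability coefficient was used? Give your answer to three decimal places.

0.914

T̂ = ρX + (1 − ρ)μ  ⇒  T̂ − μ = ρ(X − μ)
ρ = (T̂ − μ)/(X − μ) = (13.1352 − 25.2) / (12 − 25.2) = -12.0648 / -13.2 = 0.91400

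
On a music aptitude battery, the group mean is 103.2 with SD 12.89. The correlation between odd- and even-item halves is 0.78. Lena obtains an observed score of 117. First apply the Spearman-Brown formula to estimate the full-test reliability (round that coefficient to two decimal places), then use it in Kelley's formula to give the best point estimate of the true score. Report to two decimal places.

115.34

Spearman-Brown: ρ = 2r/(1 + r) = 2(0.78)/(1 + 0.78) = 1.560/1.78 = 0.8764 → 0.88
T̂ = ρX + (1 − ρ)μ
  = 0.88 × 117 + 0.12 × 103.2
  = 102.96 + 12.384
  = 115.344
  ≈ 115.34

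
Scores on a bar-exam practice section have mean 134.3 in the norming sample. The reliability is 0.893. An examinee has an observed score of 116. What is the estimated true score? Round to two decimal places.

117.96

T̂ = 0.893(116) + 0.107(134.3) = 103.588 + 14.3701 = 117.958 → 117.96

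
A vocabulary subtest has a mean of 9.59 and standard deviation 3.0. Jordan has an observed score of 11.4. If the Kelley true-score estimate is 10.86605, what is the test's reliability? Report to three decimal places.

0.705

T̂ = ρX + (1 − ρ)μ  ⇒  T̂ − μ = ρ(X − μ)
ρ = (T̂ − μ)/(X − μ) = (10.86605 − 9.59) / (11.4 − 9.59) = 1.27605 / 1.81 = 0.70500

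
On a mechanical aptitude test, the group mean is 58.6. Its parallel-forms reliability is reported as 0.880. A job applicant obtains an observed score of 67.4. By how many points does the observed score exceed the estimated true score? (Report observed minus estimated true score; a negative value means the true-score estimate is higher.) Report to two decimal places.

1.06

Regress the observed score toward the mean by the unreliability: T̂ = 0.880·67.4 + 0.120·58.6 = 59.3120 + 7.0320 = 66.3440.
X − T̂ = 67.4 − 66.344 = 1.056 → 1.06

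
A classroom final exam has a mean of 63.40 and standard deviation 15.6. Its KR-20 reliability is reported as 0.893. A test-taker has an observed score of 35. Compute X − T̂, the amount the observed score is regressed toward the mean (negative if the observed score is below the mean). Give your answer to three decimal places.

-3.039

T̂ = 0.893(35) + 0.107(63.40) = 31.255 + 6.78380 = 38.03880 → 38.0388
X − T̂ = 35 − 38.0388 = -3.0388 → -3.039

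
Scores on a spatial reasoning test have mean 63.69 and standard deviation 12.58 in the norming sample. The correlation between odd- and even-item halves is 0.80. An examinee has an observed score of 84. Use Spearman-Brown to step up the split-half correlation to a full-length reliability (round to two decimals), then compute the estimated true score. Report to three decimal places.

81.766

Spearman-Brown: ρ = 2r/(1 + r) = 2(0.80)/(1 + 0.80) = 1.600/1.80 = 0.8889 → 0.89
T̂ = ρX + (1 − ρ)μ
  = 0.89 × 84 + 0.11 × 63.69
  = 74.76 + 7.0059
  = 81.7659
  ≈ 81.766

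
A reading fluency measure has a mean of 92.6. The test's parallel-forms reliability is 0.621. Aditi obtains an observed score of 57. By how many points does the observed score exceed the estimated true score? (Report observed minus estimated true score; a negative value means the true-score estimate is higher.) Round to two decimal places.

Regress the observed score toward the mean by the unreliability: T̂ = 0.621·57 + 0.379·92.6 = 35.397 + 35.0954 = 70.4924.
X − T̂ = 57 − 70.492 = -13.492 → -13.49

-13.49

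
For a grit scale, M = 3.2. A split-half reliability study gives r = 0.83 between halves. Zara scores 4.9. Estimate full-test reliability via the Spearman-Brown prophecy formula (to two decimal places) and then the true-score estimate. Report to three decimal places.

Spearman-Brown: ρ = 2r/(1 + r) = 2(0.83)/(1 + 0.83) = 1.660/1.83 = 0.9071 → 0.91
T̂ = 0.91(4.9) + 0.09(3.2) = 4.459 + 0.288 = 4.7470 → 4.747

4.747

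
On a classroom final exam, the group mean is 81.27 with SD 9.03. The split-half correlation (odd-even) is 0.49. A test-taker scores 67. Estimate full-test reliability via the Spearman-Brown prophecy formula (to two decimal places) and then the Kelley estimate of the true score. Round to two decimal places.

71.85

Spearman-Brown: ρ = 2r/(1 + r) = 2(0.49)/(1 + 0.49) = 0.980/1.49 = 0.6577 → 0.66
Regress the observed score toward the mean by the unreliability: T̂ = 0.66·67 + 0.34·81.27 = 44.22 + 27.6318 = 71.852.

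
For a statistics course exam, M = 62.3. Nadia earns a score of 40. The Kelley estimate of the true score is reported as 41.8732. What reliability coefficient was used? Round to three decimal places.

T̂ = ρX + (1 − ρ)μ  ⇒  T̂ − μ = ρ(X − μ)
ρ = (T̂ − μ)/(X − μ) = (41.8732 − 62.3) / (40 − 62.3) = -20.4268 / -22.3 = 0.91600

0.916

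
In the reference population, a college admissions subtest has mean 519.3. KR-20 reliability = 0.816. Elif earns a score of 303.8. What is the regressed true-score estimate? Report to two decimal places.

T̂ = ρX + (1 − ρ)μ
  = 0.816 × 303.8 + 0.184 × 519.3
  = 247.9008 + 95.5512
  = 343.452
  ≈ 343.45

343.45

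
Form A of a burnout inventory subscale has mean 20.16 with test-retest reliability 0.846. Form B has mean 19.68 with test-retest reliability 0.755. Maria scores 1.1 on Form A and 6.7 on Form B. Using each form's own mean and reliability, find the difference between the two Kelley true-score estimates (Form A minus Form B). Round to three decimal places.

-5.845

T̂_A = 0.846(1.1) + 0.154(20.16) = 4.03524
T̂_B = 0.755(6.7) + 0.245(19.68) = 9.88010
T̂_A − T̂_B = -5.84486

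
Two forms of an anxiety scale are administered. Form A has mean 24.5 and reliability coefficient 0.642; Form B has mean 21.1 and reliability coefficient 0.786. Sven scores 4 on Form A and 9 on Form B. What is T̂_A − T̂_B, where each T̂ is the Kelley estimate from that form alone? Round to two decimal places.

-0.25

T̂_A = 0.642(4) + 0.358(24.5) = 11.3390
T̂_B = 0.786(9) + 0.214(21.1) = 11.5894
T̂_A − T̂_B = -0.2504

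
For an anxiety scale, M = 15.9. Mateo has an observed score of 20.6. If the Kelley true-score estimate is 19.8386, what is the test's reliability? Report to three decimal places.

0.838

T̂ = ρX + (1 − ρ)μ  ⇒  T̂ − μ = ρ(X − μ)
ρ = (T̂ − μ)/(X − μ) = (19.8386 − 15.9) / (20.6 − 15.9) = 3.9386 / 4.7 = 0.83800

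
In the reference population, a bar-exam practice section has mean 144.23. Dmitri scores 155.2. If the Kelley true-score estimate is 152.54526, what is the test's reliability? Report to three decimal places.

T̂ = ρX + (1 − ρ)μ  ⇒  T̂ − μ = ρ(X − μ)
ρ = (T̂ − μ)/(X − μ) = (152.54526 − 144.23) / (155.2 − 144.23) = 8.31526 / 10.97 = 0.75800

0.758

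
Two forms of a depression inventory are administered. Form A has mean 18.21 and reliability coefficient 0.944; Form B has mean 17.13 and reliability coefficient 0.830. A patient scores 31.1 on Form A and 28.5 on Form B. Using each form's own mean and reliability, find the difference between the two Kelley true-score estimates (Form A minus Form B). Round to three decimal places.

3.811

T̂_A = 0.944(31.1) + 0.056(18.21) = 30.37816
T̂_B = 0.830(28.5) + 0.170(17.13) = 26.56710
T̂_A − T̂_B = 3.81106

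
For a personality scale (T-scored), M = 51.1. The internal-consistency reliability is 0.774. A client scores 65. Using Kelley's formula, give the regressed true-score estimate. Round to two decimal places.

61.86

T̂ = ρX + (1 − ρ)μ
  = 0.774 × 65 + 0.226 × 51.1
  = 50.310 + 11.5486
  = 61.859
  ≈ 61.86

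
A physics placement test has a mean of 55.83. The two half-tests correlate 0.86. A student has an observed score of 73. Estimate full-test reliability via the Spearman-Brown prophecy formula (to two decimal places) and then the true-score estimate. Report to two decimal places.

71.63

Spearman-Brown: ρ = 2r/(1 + r) = 2(0.86)/(1 + 0.86) = 1.720/1.86 = 0.9247 → 0.92
T̂ = 0.92(73) + 0.08(55.83) = 67.16 + 4.4664 = 71.626 → 71.63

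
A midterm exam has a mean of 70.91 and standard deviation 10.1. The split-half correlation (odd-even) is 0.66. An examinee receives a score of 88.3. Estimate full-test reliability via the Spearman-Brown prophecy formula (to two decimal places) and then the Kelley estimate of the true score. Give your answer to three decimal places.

Spearman-Brown: ρ = 2r/(1 + r) = 2(0.66)/(1 + 0.66) = 1.320/1.66 = 0.7952 → 0.80
Kelley's formula gives T̂ = 0.80·88.3 + 0.20·70.91 = 70.640 + 14.1820 = 84.8220.

84.822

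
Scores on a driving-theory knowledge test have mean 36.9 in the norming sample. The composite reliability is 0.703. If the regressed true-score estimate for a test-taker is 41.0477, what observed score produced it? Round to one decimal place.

42.8

T̂ = ρX + (1 − ρ)μ  ⇒  X = (T̂ − (1 − ρ)μ) / ρ
X = (41.0477 − 0.297 × 36.9) / 0.703 = (41.0477 − 10.9593) / 0.703 = 30.0884 / 0.703 = 42.800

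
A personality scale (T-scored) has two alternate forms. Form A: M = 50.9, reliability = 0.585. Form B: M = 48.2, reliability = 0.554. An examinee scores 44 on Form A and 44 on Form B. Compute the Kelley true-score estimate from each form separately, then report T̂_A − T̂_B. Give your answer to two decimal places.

T̂_A = 0.585(44) + 0.415(50.9) = 46.8635
T̂_B = 0.554(44) + 0.446(48.2) = 45.8732
T̂_A − T̂_B = 0.9903

0.99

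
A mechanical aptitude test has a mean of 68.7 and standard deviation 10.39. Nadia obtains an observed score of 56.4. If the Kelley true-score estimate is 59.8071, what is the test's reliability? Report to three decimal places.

0.723

T̂ = ρX + (1 − ρ)μ  ⇒  T̂ − μ = ρ(X − μ)
ρ = (T̂ − μ)/(X − μ) = (59.8071 − 68.7) / (56.4 − 68.7) = -8.8929 / -12.3 = 0.72300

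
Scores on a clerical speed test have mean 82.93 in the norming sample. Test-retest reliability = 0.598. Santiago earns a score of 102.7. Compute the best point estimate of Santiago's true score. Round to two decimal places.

T̂ = 0.598(102.7) + 0.402(82.93) = 61.4146 + 33.33786 = 94.752 → 94.75

94.75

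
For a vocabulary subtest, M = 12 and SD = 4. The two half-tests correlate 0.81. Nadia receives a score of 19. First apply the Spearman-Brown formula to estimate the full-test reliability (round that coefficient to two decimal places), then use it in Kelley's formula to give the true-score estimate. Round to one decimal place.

Spearman-Brown: ρ = 2r/(1 + r) = 2(0.81)/(1 + 0.81) = 1.620/1.81 = 0.8950 → 0.90
Kelley's formula gives T̂ = 0.90·19 + 0.10·12 = 17.10 + 1.20 = 18.30.

18.3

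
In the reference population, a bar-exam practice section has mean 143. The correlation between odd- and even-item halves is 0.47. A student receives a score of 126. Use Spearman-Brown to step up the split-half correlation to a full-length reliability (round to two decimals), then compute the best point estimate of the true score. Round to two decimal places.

Spearman-Brown: ρ = 2r/(1 + r) = 2(0.47)/(1 + 0.47) = 0.940/1.47 = 0.6395 → 0.64
Kelley's formula gives T̂ = 0.64·126 + 0.36·143 = 80.64 + 51.48 = 132.120.

132.12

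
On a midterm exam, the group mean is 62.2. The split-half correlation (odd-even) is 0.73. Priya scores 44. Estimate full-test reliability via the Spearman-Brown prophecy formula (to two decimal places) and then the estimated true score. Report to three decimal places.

46.912

Spearman-Brown: ρ = 2r/(1 + r) = 2(0.73)/(1 + 0.73) = 1.460/1.73 = 0.8439 → 0.84
Regress the observed score toward the mean by the unreliability: T̂ = 0.84·44 + 0.16·62.2 = 36.96 + 9.952 = 46.9120.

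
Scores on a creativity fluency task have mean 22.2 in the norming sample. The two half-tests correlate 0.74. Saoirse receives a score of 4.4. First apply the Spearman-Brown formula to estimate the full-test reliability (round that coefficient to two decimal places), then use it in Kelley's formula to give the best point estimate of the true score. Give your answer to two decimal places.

Spearman-Brown: ρ = 2r/(1 + r) = 2(0.74)/(1 + 0.74) = 1.480/1.74 = 0.8506 → 0.85
Weight the observed score by reliability and the mean by (1 − reliability): T̂ = 0.85·4.4 + 0.15·22.2 = 3.740 + 3.330 = 7.070.

7.07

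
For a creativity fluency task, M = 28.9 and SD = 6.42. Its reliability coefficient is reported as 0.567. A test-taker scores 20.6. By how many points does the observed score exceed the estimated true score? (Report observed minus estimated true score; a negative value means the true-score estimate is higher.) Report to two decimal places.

-3.59

T̂ = 0.567(20.6) + 0.433(28.9) = 11.6802 + 12.5137 = 24.1939 → 24.194
X − T̂ = 20.6 − 24.194 = -3.594 → -3.59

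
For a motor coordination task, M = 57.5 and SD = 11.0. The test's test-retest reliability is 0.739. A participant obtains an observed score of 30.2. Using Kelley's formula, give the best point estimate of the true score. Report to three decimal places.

T̂ = ρX + (1 − ρ)μ
  = 0.739 × 30.2 + 0.261 × 57.5
  = 22.3178 + 15.0075
  = 37.3253
  ≈ 37.325

37.325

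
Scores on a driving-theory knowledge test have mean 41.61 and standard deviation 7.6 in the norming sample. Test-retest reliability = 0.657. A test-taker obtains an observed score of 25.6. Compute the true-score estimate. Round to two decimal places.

T̂ = ρX + (1 − ρ)μ
  = 0.657 × 25.6 + 0.343 × 41.61
  = 16.8192 + 14.27223
  = 31.091
  ≈ 31.09

31.09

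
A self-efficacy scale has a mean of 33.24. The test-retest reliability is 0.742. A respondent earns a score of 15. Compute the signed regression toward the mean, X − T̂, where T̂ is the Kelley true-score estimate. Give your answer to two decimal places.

T̂ = 0.742(15) + 0.258(33.24) = 11.130 + 8.57592 = 19.7059 → 19.706
X − T̂ = 15 − 19.706 = -4.706 → -4.71

-4.71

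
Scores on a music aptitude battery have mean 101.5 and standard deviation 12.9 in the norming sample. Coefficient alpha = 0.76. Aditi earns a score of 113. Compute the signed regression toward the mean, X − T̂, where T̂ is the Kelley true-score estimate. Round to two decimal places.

Weight the observed score by reliability and the mean by (1 − reliability): T̂ = 0.76·113 + 0.24·101.5 = 85.88 + 24.360 = 110.2400.
X − T̂ = 113 − 110.240 = 2.760 → 2.76

2.76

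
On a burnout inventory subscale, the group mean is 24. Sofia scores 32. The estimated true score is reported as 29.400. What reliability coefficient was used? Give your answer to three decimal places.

T̂ = ρX + (1 − ρ)μ  ⇒  T̂ − μ = ρ(X − μ)
ρ = (T̂ − μ)/(X − μ) = (29.400 − 24) / (32 − 24) = 5.400 / 8.0 = 0.67500

0.675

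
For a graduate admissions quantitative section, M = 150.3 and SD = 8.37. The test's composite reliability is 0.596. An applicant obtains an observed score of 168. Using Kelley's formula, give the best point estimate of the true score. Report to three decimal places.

160.849

T̂ = ρX + (1 − ρ)μ
  = 0.596 × 168 + 0.404 × 150.3
  = 100.128 + 60.7212
  = 160.8492
  ≈ 160.849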